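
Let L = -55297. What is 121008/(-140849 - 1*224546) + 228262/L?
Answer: -90097172866/20205247315 ≈ -4.4591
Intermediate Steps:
121008/(-140849 - 1*224546) + 228262/L = 121008/(-140849 - 1*224546) + 228262/(-55297) = 121008/(-140849 - 224546) + 228262*(-1/55297) = 121008/(-365395) - 228262/55297 = 121008*(-1/365395) - 228262/55297 = -121008/365395 - 228262/55297 = -90097172866/20205247315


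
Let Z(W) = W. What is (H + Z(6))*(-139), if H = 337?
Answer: -47677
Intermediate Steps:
(H + Z(6))*(-139) = (337 + 6)*(-139) = 343*(-139) = -47677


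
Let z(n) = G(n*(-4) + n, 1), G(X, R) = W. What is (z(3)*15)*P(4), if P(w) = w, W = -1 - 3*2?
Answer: -420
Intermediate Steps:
W = -7 (W = -1 - 6 = -7)
G(X, R) = -7
z(n) = -7
(z(3)*15)*P(4) = -7*15*4 = -105*4 = -420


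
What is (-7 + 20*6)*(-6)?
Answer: -678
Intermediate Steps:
(-7 + 20*6)*(-6) = (-7 + 120)*(-6) = 113*(-6) = -678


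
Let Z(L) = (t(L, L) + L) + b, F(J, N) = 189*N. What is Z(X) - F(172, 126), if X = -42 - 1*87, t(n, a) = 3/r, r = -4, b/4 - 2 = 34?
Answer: -95199/4 ≈ -23800.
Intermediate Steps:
b = 144 (b = 8 + 4*34 = 8 + 136 = 144)
t(n, a) = -3/4 (t(n, a) = 3/(-4) = 3*(-1/4) = -3/4)
X = -129 (X = -42 - 87 = -129)
Z(L) = 573/4 + L (Z(L) = (-3/4 + L) + 144 = 573/4 + L)
Z(X) - F(172, 126) = (573/4 - 129) - 189*126 = 57/4 - 1*23814 = 57/4 - 23814 = -95199/4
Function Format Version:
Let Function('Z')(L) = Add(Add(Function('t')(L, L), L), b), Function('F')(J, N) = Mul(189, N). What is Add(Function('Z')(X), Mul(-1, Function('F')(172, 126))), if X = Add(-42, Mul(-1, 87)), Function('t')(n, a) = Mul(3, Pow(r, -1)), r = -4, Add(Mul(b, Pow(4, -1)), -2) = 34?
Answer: Rational(-95199, 4) ≈ -23800.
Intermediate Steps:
b = 144 (b = Add(8, Mul(4, 34)) = Add(8, 136) = 144)
Function('t')(n, a) = Rational(-3, 4) (Function('t')(n, a) = Mul(3, Pow(-4, -1)) = Mul(3, Rational(-1, 4)) = Rational(-3, 4))
X = -129 (X = Add(-42, -87) = -129)
Function('Z')(L) = Add(Rational(573, 4), L) (Function('Z')(L) = Add(Add(Rational(-3, 4), L), 144) = Add(Rational(573, 4), L))
Add(Function('Z')(X), Mul(-1, Function('F')(172, 126))) = Add(Add(Rational(573, 4), -129), Mul(-1, Mul(189, 126))) = Add(Rational(57, 4), Mul(-1, 23814)) = Add(Rational(57, 4), -23814) = Rational(-95199, 4)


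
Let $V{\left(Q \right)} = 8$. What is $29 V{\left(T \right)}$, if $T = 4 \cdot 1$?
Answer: $232$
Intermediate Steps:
$T = 4$
$29 V{\left(T \right)} = 29 \cdot 8 = 232$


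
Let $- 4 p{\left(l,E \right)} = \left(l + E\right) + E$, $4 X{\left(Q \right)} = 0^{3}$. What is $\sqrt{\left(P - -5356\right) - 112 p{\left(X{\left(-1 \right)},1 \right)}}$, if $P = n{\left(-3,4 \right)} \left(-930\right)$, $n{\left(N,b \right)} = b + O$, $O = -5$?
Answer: $\sqrt{6342} \approx 79.637$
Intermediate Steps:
$n{\left(N,b \right)} = -5 + b$ ($n{\left(N,b \right)} = b - 5 = -5 + b$)
$X{\left(Q \right)} = 0$ ($X{\left(Q \right)} = \frac{0^{3}}{4} = \frac{1}{4} \cdot 0 = 0$)
$p{\left(l,E \right)} = - \frac{E}{2} - \frac{l}{4}$ ($p{\left(l,E \right)} = - \frac{\left(l + E\right) + E}{4} = - \frac{\left(E + l\right) + E}{4} = - \frac{l + 2 E}{4} = - \frac{E}{2} - \frac{l}{4}$)
$P = 930$ ($P = \left(-5 + 4\right) \left(-930\right) = \left(-1\right) \left(-930\right) = 930$)
$\sqrt{\left(P - -5356\right) - 112 p{\left(X{\left(-1 \right)},1 \right)}} = \sqrt{\left(930 - -5356\right) - 112 \left(\left(- \frac{1}{2}\right) 1 - 0\right)} = \sqrt{\left(930 + 5356\right) - 112 \left(- \frac{1}{2} + 0\right)} = \sqrt{6286 - -56} = \sqrt{6286 + 56} = \sqrt{6342}$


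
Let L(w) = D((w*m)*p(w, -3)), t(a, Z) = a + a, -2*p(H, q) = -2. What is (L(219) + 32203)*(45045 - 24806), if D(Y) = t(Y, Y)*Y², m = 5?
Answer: 53145528431767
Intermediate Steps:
p(H, q) = 1 (p(H, q) = -½*(-2) = 1)
t(a, Z) = 2*a
D(Y) = 2*Y³ (D(Y) = (2*Y)*Y² = 2*Y³)
L(w) = 250*w³ (L(w) = 2*((w*5)*1)³ = 2*((5*w)*1)³ = 2*(5*w)³ = 2*(125*w³) = 250*w³)
(L(219) + 32203)*(45045 - 24806) = (250*219³ + 32203)*(45045 - 24806) = (250*10503459 + 32203)*20239 = (2625864750 + 32203)*20239 = 2625896953*20239 = 53145528431767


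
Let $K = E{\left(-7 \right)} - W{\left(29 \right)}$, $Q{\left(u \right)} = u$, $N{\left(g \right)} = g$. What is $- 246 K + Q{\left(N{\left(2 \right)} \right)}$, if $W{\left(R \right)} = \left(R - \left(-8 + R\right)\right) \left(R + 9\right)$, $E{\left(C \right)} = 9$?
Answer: $72572$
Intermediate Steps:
$W{\left(R \right)} = 72 + 8 R$ ($W{\left(R \right)} = 8 \left(9 + R\right) = 72 + 8 R$)
$K = -295$ ($K = 9 - \left(72 + 8 \cdot 29\right) = 9 - \left(72 + 232\right) = 9 - 304 = -295$)
$- 246 K + Q{\left(N{\left(2 \right)} \right)} = \left(-246\right) \left(-295\right) + 2 = 72570 + 2 = 72572$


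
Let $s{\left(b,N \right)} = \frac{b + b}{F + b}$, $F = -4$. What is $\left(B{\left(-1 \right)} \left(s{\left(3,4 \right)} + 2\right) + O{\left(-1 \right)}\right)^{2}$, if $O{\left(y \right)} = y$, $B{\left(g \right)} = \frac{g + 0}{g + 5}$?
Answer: $0$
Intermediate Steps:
$s{\left(b,N \right)} = \frac{2 b}{-4 + b}$ ($s{\left(b,N \right)} = \frac{b + b}{-4 + b} = \frac{2 b}{-4 + b}$)
$B{\left(g \right)} = \frac{g}{5 + g}$
$\left(B{\left(-1 \right)} \left(s{\left(3,4 \right)} + 2\right) + O{\left(-1 \right)}\right)^{2} = \left(- \frac{1}{5 - 1} \left(2 \cdot 3 \frac{1}{-4 + 3} + 2\right) - 1\right)^{2} = \left(- \frac{1}{4} \left(2 \cdot 3 \frac{1}{-1} + 2\right) - 1\right)^{2} = \left(\left(-1\right) \frac{1}{4} \left(2 \cdot 3 \left(-1\right) + 2\right) - 1\right)^{2} = \left(- \frac{-6 + 2}{4} - 1\right)^{2} = \left(\left(- \frac{1}{4}\right) \left(-4\right) - 1\right)^{2} = \left(1 - 1\right)^{2} = 0^{2} = 0$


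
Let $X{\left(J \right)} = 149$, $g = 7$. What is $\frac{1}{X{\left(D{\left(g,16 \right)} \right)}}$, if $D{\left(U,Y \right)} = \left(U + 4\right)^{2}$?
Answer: $\frac{1}{149} \approx 0.0067114$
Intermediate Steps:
$D{\left(U,Y \right)} = \left(4 + U\right)^{2}$
$\frac{1}{X{\left(D{\left(g,16 \right)} \right)}} = \frac{1}{149}$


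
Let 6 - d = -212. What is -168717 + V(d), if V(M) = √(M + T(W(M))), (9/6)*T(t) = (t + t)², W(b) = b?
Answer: -168717 + √1142538/3 ≈ -1.6836e+5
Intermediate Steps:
d = 218 (d = 6 - 1*(-212) = 6 + 212 = 218)
T(t) = 8*t²/3 (T(t) = 2*(t + t)²/3 = 2*(2*t)²/3 = 2*(4*t²)/3 = 8*t²/3)
V(M) = √(M + 8*M²/3)
-168717 + V(d) = -168717 + √3*√(218*(3 + 8*218))/3 = -168717 + √3*√(218*(3 + 1744))/3 = -168717 + √3*√(218*1747)/3 = -168717 + √3*√380846/3 = -168717 + √1142538/3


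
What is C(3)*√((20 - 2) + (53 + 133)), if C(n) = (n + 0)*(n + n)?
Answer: 36*√51 ≈ 257.09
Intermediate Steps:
C(n) = 2*n² (C(n) = n*(2*n) = 2*n²)
C(3)*√((20 - 2) + (53 + 133)) = (2*3²)*√((20 - 2) + (53 + 133)) = (2*9)*√(18 + 186) = 18*√204 = 18*(2*√51) = 36*√51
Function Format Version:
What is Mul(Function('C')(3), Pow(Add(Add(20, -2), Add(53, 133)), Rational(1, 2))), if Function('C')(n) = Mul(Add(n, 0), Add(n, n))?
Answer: Mul(36, Pow(51, Rational(1, 2))) ≈ 257.09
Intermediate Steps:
Function('C')(n) = Mul(2, Pow(n, 2)) (Function('C')(n) = Mul(n, Mul(2, n)) = Mul(2, Pow(n, 2)))
Mul(Function('C')(3), Pow(Add(Add(20, -2), Add(53, 133)), Rational(1, 2))) = Mul(Mul(2, Pow(3, 2)), Pow(Add(Add(20, -2), Add(53, 133)), Rational(1, 2))) = Mul(Mul(2, 9), Pow(Add(18, 186), Rational(1, 2))) = Mul(18, Pow(204, Rational(1, 2))) = Mul(18, Mul(2, Pow(51, Rational(1, 2)))) = Mul(36, Pow(51, Rational(1, 2)))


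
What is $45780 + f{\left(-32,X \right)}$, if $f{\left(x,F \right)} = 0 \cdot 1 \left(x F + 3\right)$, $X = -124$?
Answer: $45780$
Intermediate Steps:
$f{\left(x,F \right)} = 0$ ($f{\left(x,F \right)} = 0 \left(F x + 3\right) = 0 \left(3 + F x\right) = 0$)
$45780 + f{\left(-32,X \right)} = 45780 + 0 = 45780$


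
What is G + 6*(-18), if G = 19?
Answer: -89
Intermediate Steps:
G + 6*(-18) = 19 + 6*(-18) = 19 - 108 = -89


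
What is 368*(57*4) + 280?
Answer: 84184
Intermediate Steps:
368*(57*4) + 280 = 368*228 + 280 = 83904 + 280 = 84184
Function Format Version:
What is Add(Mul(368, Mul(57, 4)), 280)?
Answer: 84184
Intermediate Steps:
Add(Mul(368, Mul(57, 4)), 280) = Add(Mul(368, 228), 280) = Add(83904, 280) = 84184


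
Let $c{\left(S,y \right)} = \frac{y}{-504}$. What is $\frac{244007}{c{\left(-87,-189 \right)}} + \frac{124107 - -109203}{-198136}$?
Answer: $\frac{193385933843}{297204} \approx 6.5068 \cdot 10^{5}$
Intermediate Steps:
$c{\left(S,y \right)} = - \frac{y}{504}$ ($c{\left(S,y \right)} = y \left(- \frac{1}{504}\right) = - \frac{y}{504}$)
$\frac{244007}{c{\left(-87,-189 \right)}} + \frac{124107 - -109203}{-198136} = \frac{244007}{\left(- \frac{1}{504}\right) \left(-189\right)} + \frac{124107 - -109203}{-198136} = \frac{244007}{\frac{3}{8}} + \left(124107 + 109203\right) \left(- \frac{1}{198136}\right) = 244007 \cdot \frac{8}{3} + 233310 \left(- \frac{1}{198136}\right) = \frac{1952056}{3} - \frac{116655}{99068} = \frac{193385933843}{297204}$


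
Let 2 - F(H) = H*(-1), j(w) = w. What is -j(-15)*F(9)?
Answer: 165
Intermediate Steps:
F(H) = 2 + H (F(H) = 2 - H*(-1) = 2 - (-1)*H = 2 + H)
-j(-15)*F(9) = -(-15)*(2 + 9) = -(-15)*11 = -1*(-165) = 165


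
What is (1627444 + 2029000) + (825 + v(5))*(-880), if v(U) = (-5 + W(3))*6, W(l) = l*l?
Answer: 2909324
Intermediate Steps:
W(l) = l**2
v(U) = 24 (v(U) = (-5 + 3**2)*6 = (-5 + 9)*6 = 4*6 = 24)
(1627444 + 2029000) + (825 + v(5))*(-880) = (1627444 + 2029000) + (825 + 24)*(-880) = 3656444 + 849*(-880) = 3656444 - 747120 = 2909324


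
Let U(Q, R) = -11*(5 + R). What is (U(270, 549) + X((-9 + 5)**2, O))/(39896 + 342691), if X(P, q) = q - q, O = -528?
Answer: -6094/382587 ≈ -0.015928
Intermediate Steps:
U(Q, R) = -55 - 11*R
X(P, q) = 0
(U(270, 549) + X((-9 + 5)**2, O))/(39896 + 342691) = ((-55 - 11*549) + 0)/(39896 + 342691) = ((-55 - 6039) + 0)/382587 = (-6094 + 0)*(1/382587) = -6094*1/382587 = -6094/382587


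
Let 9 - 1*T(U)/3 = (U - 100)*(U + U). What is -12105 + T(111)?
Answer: -19404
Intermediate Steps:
T(U) = 27 - 6*U*(-100 + U) (T(U) = 27 - 3*(U - 100)*(U + U) = 27 - 3*(-100 + U)*2*U = 27 - 6*U*(-100 + U))
-12105 + T(111) = -12105 + (27 - 6*111² + 600*111) = -12105 + (27 - 6*12321 + 66600) = -12105 + (27 - 73926 + 66600) = -12105 - 7299 = -19404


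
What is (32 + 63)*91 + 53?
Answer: 8698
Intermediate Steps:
(32 + 63)*91 + 53 = 95*91 + 53 = 8645 + 53 = 8698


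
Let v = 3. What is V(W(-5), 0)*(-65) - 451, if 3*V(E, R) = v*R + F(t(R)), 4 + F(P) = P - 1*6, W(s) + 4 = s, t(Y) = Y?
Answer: -703/3 ≈ -234.33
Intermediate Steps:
W(s) = -4 + s
F(P) = -10 + P (F(P) = -4 + (P - 1*6) = -4 + (P - 6) = -4 + (-6 + P) = -10 + P)
V(E, R) = -10/3 + 4*R/3 (V(E, R) = (3*R + (-10 + R))/3 = (-10 + 4*R)/3 = -10/3 + 4*R/3)
V(W(-5), 0)*(-65) - 451 = (-10/3 + (4/3)*0)*(-65) - 451 = (-10/3 + 0)*(-65) - 451 = -10/3*(-65) - 451 = 650/3 - 451 = -703/3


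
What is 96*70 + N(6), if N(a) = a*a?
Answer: 6756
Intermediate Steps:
N(a) = a²
96*70 + N(6) = 96*70 + 6² = 6720 + 36 = 6756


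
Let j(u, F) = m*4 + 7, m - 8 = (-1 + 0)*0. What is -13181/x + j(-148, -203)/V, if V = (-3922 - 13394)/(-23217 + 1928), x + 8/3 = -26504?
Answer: 61087799/1260960 ≈ 48.445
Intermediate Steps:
x = -79520/3 (x = -8/3 - 26504 = -79520/3 ≈ -26507.)
m = 8 (m = 8 + (-1 + 0)*0 = 8 - 1*0 = 8 + 0 = 8)
V = 17316/21289 (V = -17316/(-21289) = -17316*(-1/21289) = 17316/21289 ≈ 0.81338)
j(u, F) = 39 (j(u, F) = 8*4 + 7 = 32 + 7 = 39)
-13181/x + j(-148, -203)/V = -13181/(-79520/3) + 39/(17316/21289) = -13181*(-3/79520) + 39*(21289/17316) = 5649/11360 + 21289/444 = 61087799/1260960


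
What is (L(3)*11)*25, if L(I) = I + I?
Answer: 1650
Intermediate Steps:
L(I) = 2*I
(L(3)*11)*25 = ((2*3)*11)*25 = (6*11)*25 = 66*25 = 1650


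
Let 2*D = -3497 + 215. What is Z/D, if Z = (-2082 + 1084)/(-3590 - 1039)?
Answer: -998/7596189 ≈ -0.00013138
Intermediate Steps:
D = -1641 (D = (-3497 + 215)/2 = (½)*(-3282) = -1641)
Z = 998/4629 (Z = -998/(-4629) = -998*(-1/4629) = 998/4629 ≈ 0.21560)
Z/D = (998/4629)/(-1641) = (998/4629)*(-1/1641) = -998/7596189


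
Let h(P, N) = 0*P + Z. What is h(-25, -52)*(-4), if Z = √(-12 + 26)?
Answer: -4*√14 ≈ -14.967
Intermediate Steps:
Z = √14 ≈ 3.7417
h(P, N) = √14 (h(P, N) = 0*P + √14 = 0 + √14 = √14)
h(-25, -52)*(-4) = √14*(-4) = -4*√14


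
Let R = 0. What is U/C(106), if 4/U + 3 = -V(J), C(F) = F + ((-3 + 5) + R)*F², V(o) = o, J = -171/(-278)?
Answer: -556/11345445 ≈ -4.9006e-5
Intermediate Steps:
J = 171/278 (J = -171*(-1/278) = 171/278 ≈ 0.61511)
C(F) = F + 2*F² (C(F) = F + ((-3 + 5) + 0)*F² = F + (2 + 0)*F² = F + 2*F²)
U = -1112/1005 (U = 4/(-3 - 1*171/278) = 4/(-3 - 171/278) = 4/(-1005/278) = 4*(-278/1005) = -1112/1005 ≈ -1.1065)
U/C(106) = -1112*1/(106*(1 + 2*106))/1005 = -1112*1/(106*(1 + 212))/1005 = -1112/(1005*(106*213)) = -1112/1005/22578 = -1112/1005*1/22578 = -556/11345445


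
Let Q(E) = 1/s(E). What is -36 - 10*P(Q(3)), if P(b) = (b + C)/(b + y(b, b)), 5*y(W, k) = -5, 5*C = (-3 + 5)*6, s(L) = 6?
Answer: -26/5 ≈ -5.2000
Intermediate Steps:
C = 12/5 (C = ((-3 + 5)*6)/5 = (2*6)/5 = (⅕)*12 = 12/5 ≈ 2.4000)
y(W, k) = -1 (y(W, k) = (⅕)*(-5) = -1)
Q(E) = ⅙ (Q(E) = 1/6 = ⅙)
P(b) = (12/5 + b)/(-1 + b) (P(b) = (b + 12/5)/(b - 1) = (12/5 + b)/(-1 + b))
-36 - 10*P(Q(3)) = -36 - 10*(12/5 + ⅙)/(-1 + ⅙) = -36 - 10*77/((-⅚)*30) = -36 - (-12)*77/30 = -36 - 10*(-77/25) = -36 + 154/5 = -26/5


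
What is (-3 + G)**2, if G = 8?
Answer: 25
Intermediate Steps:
(-3 + G)**2 = (-3 + 8)**2 = 5**2 = 25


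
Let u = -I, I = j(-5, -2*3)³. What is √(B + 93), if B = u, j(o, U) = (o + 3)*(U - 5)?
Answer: I*√10555 ≈ 102.74*I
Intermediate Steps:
j(o, U) = (-5 + U)*(3 + o) (j(o, U) = (3 + o)*(-5 + U) = (-5 + U)*(3 + o))
I = 10648 (I = (-15 - 5*(-5) + 3*(-2*3) - 2*3*(-5))³ = (-15 + 25 + 3*(-6) - 6*(-5))³ = (-15 + 25 - 18 + 30)³ = 22³ = 10648)
u = -10648 (u = -1*10648 = -10648)
B = -10648
√(B + 93) = √(-10648 + 93) = √(-10555) = I*√10555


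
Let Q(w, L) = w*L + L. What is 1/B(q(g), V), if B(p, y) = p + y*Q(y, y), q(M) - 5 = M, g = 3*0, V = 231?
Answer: 1/12379757 ≈ 8.0777e-8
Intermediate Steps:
Q(w, L) = L + L*w (Q(w, L) = L*w + L = L + L*w)
g = 0
q(M) = 5 + M
B(p, y) = p + y²*(1 + y) (B(p, y) = p + y*(y*(1 + y)) = p + y²*(1 + y))
1/B(q(g), V) = 1/((5 + 0) + 231²*(1 + 231)) = 1/(5 + 53361*232) = 1/(5 + 12379752) = 1/12379757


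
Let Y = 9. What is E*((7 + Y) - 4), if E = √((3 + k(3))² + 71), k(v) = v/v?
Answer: 12*√87 ≈ 111.93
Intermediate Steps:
k(v) = 1
E = √87 (E = √((3 + 1)² + 71) = √(4² + 71) = √(16 + 71) = √87 ≈ 9.3274)
E*((7 + Y) - 4) = √87*((7 + 9) - 4) = √87*(16 - 4) = √87*12 = 12*√87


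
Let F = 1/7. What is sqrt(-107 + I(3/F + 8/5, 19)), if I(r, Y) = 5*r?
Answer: sqrt(6) ≈ 2.4495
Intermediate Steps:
F = 1/7 ≈ 0.14286
sqrt(-107 + I(3/F + 8/5, 19)) = sqrt(-107 + 5*(3/(1/7) + 8/5)) = sqrt(-107 + 5*(3*7 + 8*(1/5))) = sqrt(-107 + 5*(21 + 8/5)) = sqrt(-107 + 5*(113/5)) = sqrt(-107 + 113) = sqrt(6)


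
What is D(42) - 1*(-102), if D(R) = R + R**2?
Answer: 1908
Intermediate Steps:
D(42) - 1*(-102) = 42*(1 + 42) - 1*(-102) = 42*43 + 102 = 1806 + 102 = 1908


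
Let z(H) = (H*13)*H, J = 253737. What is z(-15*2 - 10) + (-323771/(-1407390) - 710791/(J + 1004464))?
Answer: 36831620720962481/1770779505390 ≈ 20800.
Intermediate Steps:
z(H) = 13*H**2 (z(H) = (13*H)*H = 13*H**2)
z(-15*2 - 10) + (-323771/(-1407390) - 710791/(J + 1004464)) = 13*(-15*2 - 10)**2 + (-323771/(-1407390) - 710791/(253737 + 1004464)) = 13*(-30 - 10)**2 + (-323771*(-1/1407390) - 710791/1258201) = 13*(-40)**2 + (323771/1407390 - 710791*1/1258201) = 13*1600 + (323771/1407390 - 710791/1258201) = 20800 - 592991149519/1770779505390 = 36831620720962481/1770779505390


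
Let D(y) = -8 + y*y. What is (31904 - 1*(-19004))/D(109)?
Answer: 50908/11873 ≈ 4.2877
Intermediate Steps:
D(y) = -8 + y²
(31904 - 1*(-19004))/D(109) = (31904 - 1*(-19004))/(-8 + 109²) = (31904 + 19004)/(-8 + 11881) = 50908/11873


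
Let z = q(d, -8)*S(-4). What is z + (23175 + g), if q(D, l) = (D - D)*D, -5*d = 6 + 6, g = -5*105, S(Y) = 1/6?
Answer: 22650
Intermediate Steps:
S(Y) = ⅙
g = -525
d = -12/5 (d = -(6 + 6)/5 = -⅕*12 = -12/5 ≈ -2.4000)
q(D, l) = 0 (q(D, l) = 0*D = 0)
z = 0 (z = 0*(⅙) = 0)
z + (23175 + g) = 0 + (23175 - 525) = 0 + 22650 = 22650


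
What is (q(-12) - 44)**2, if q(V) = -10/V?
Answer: 67081/36 ≈ 1863.4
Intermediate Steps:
(q(-12) - 44)**2 = (-10/(-12) - 44)**2 = (-10*(-1/12) - 44)**2 = (5/6 - 44)**2 = (-259/6)**2 = 67081/36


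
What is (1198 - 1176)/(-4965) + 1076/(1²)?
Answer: 5342318/4965 ≈ 1076.0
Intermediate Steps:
(1198 - 1176)/(-4965) + 1076/(1²) = 22*(-1/4965) + 1076/1 = -22/4965 + 1076*1 = -22/4965 + 1076 = 5342318/4965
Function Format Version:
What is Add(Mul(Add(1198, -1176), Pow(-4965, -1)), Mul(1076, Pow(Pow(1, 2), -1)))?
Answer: Rational(5342318, 4965) ≈ 1076.0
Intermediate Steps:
Add(Mul(Add(1198, -1176), Pow(-4965, -1)), Mul(1076, Pow(Pow(1, 2), -1))) = Add(Mul(22, Rational(-1, 4965)), Mul(1076, Pow(1, -1))) = Add(Rational(-22, 4965), Mul(1076, 1)) = Add(Rational(-22, 4965), 1076) = Rational(5342318, 4965)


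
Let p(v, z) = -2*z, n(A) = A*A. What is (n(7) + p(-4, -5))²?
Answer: 3481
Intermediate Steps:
n(A) = A²
(n(7) + p(-4, -5))² = (7² - 2*(-5))² = (49 + 10)² = 59² = 3481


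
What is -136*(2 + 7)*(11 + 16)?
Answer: -33048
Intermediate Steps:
-136*(2 + 7)*(11 + 16) = -1224*27 = -136*243 = -33048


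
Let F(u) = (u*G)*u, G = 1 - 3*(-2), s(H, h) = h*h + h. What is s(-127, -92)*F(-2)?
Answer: 234416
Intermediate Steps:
s(H, h) = h + h**2 (s(H, h) = h**2 + h = h + h**2)
G = 7 (G = 1 + 6 = 7)
F(u) = 7*u**2 (F(u) = (u*7)*u = (7*u)*u = 7*u**2)
s(-127, -92)*F(-2) = (-92*(1 - 92))*(7*(-2)**2) = (-92*(-91))*(7*4) = 8372*28 = 234416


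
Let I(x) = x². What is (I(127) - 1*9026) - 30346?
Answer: -23243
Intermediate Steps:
(I(127) - 1*9026) - 30346 = (127² - 1*9026) - 30346 = (16129 - 9026) - 30346 = 7103 - 30346 = -23243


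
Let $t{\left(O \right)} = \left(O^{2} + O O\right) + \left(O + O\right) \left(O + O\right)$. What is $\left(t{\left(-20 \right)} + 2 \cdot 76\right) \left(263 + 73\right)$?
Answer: $857472$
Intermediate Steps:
$t{\left(O \right)} = 6 O^{2}$ ($t{\left(O \right)} = \left(O^{2} + O^{2}\right) + 2 O 2 O = 2 O^{2} + 4 O^{2} = 6 O^{2}$)
$\left(t{\left(-20 \right)} + 2 \cdot 76\right) \left(263 + 73\right) = \left(6 \left(-20\right)^{2} + 2 \cdot 76\right) \left(263 + 73\right) = \left(6 \cdot 400 + 152\right) 336 = \left(2400 + 152\right) 336 = 2552 \cdot 336 = 857472$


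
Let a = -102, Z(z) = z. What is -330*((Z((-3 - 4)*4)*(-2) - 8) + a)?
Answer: 17820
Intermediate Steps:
-330*((Z((-3 - 4)*4)*(-2) - 8) + a) = -330*((((-3 - 4)*4)*(-2) - 8) - 102) = -330*((-7*4*(-2) - 8) - 102) = -330*((-28*(-2) - 8) - 102) = -330*((56 - 8) - 102) = -330*(48 - 102) = -330*(-54) = 17820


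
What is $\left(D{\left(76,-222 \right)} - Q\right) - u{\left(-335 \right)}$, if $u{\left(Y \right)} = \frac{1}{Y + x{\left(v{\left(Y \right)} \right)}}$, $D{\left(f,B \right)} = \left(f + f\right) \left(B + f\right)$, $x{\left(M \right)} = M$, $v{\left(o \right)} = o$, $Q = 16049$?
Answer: $- \frac{25621469}{670} \approx -38241.0$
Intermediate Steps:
$D{\left(f,B \right)} = 2 f \left(B + f\right)$
$u{\left(Y \right)} = \frac{1}{2 Y}$ ($u{\left(Y \right)} = \frac{1}{Y + Y} = \frac{1}{2 Y}$)
$\left(D{\left(76,-222 \right)} - Q\right) - u{\left(-335 \right)} = \left(2 \cdot 76 \left(-222 + 76\right) - 16049\right) - \frac{1}{2 \left(-335\right)} = \left(2 \cdot 76 \left(-146\right) - 16049\right) - \frac{1}{2} \left(- \frac{1}{335}\right) = \left(-22192 - 16049\right) - - \frac{1}{670} = -38241 + \frac{1}{670} = - \frac{25621469}{670}$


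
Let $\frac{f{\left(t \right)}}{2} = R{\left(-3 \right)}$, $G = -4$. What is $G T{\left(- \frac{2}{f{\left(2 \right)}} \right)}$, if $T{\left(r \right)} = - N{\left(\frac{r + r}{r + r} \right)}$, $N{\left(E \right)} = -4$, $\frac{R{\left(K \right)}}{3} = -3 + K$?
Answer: $-16$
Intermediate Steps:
$R{\left(K \right)} = -9 + 3 K$ ($R{\left(K \right)} = 3 \left(-3 + K\right) = -9 + 3 K$)
$f{\left(t \right)} = -36$ ($f{\left(t \right)} = 2 \left(-9 + 3 \left(-3\right)\right) = 2 \left(-9 - 9\right) = 2 \left(-18\right) = -36$)
$T{\left(r \right)} = 4$ ($T{\left(r \right)} = \left(-1\right) \left(-4\right) = 4$)
$G T{\left(- \frac{2}{f{\left(2 \right)}} \right)} = \left(-4\right) 4 = -16$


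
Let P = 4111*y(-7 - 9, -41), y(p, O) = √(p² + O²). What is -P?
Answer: -4111*√1937 ≈ -1.8093e+5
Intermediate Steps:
y(p, O) = √(O² + p²)
P = 4111*√1937 (P = 4111*√((-41)² + (-7 - 9)²) = 4111*√(1681 + (-16)²) = 4111*√(1681 + 256) = 4111*√1937 ≈ 1.8093e+5)
-P = -4111*√1937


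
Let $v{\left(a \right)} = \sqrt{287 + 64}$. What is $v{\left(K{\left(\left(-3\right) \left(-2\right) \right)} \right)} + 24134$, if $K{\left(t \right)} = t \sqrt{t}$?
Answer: $24134 + 3 \sqrt{39} \approx 24153.0$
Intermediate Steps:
$K{\left(t \right)} = t^{\frac{3}{2}}$
$v{\left(a \right)} = 3 \sqrt{39}$ ($v{\left(a \right)} = \sqrt{351} = 3 \sqrt{39}$)
$v{\left(K{\left(\left(-3\right) \left(-2\right) \right)} \right)} + 24134 = 3 \sqrt{39} + 24134 = 24134 + 3 \sqrt{39}$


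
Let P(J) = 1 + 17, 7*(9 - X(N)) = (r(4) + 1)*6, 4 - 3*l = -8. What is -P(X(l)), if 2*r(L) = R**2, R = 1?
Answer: -18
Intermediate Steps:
r(L) = 1/2 (r(L) = (1/2)*1**2 = (1/2)*1 = 1/2)
l = 4 (l = 4/3 - 1/3*(-8) = 4/3 + 8/3 = 4)
X(N) = 54/7 (X(N) = 9 - (1/2 + 1)*6/7 = 9 - 3*6/14 = 9 - 1/7*9 = 9 - 9/7 = 54/7)
P(J) = 18
-P(X(l)) = -1*18 = -18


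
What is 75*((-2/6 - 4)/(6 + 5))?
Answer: -325/11 ≈ -29.545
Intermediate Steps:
75*((-2/6 - 4)/(6 + 5)) = 75*((-2*⅙ - 4)/11) = 75*((-⅓ - 4)*(1/11)) = 75*(-13/3*1/11) = 75*(-13/33) = -325/11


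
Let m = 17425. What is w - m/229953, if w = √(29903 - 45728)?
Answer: -17425/229953 + 5*I*√633 ≈ -0.075776 + 125.8*I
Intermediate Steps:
w = 5*I*√633 (w = √(-15825) = 5*I*√633 ≈ 125.8*I)
w - m/229953 = 5*I*√633 - 17425/229953 = -17425/229953 + 5*I*√633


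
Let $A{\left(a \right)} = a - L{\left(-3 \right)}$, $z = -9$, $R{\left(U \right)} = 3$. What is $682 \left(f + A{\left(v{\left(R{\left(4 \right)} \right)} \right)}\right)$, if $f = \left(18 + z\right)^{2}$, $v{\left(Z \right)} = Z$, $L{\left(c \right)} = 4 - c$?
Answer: $52514$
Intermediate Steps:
$A{\left(a \right)} = -7 + a$ ($A{\left(a \right)} = a - \left(4 - -3\right) = a - \left(4 + 3\right) = a - 7 = -7 + a$)
$f = 81$ ($f = \left(18 - 9\right)^{2} = 9^{2} = 81$)
$682 \left(f + A{\left(v{\left(R{\left(4 \right)} \right)} \right)}\right) = 682 \left(81 + \left(-7 + 3\right)\right) = 682 \left(81 - 4\right) = 682 \cdot 77 = 52514$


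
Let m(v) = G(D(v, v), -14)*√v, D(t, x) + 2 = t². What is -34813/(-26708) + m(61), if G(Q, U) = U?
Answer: 34813/26708 - 14*√61 ≈ -108.04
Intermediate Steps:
D(t, x) = -2 + t²
m(v) = -14*√v
-34813/(-26708) + m(61) = -34813/(-26708) - 14*√61 = -34813*(-1/26708) - 14*√61 = 34813/26708 - 14*√61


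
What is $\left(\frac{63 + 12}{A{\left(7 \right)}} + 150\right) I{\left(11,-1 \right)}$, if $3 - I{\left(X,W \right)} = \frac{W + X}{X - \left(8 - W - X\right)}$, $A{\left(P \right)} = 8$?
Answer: $\frac{36975}{104} \approx 355.53$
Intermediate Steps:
$I{\left(X,W \right)} = 3 - \frac{W + X}{-8 + W + 2 X}$ ($I{\left(X,W \right)} = 3 - \frac{W + X}{X - \left(8 - W - X\right)} = 3 - \frac{W + X}{X + \left(-8 + W + X\right)} = 3 - \frac{W + X}{-8 + W + 2 X}$)
$\left(\frac{63 + 12}{A{\left(7 \right)}} + 150\right) I{\left(11,-1 \right)} = \left(\frac{63 + 12}{8} + 150\right) \frac{-24 + 2 \left(-1\right) + 5 \cdot 11}{-8 - 1 + 2 \cdot 11} = \left(75 \cdot \frac{1}{8} + 150\right) \frac{-24 - 2 + 55}{-8 - 1 + 22} = \left(\frac{75}{8} + 150\right) \frac{1}{13} \cdot 29 = \frac{1275 \cdot \frac{1}{13} \cdot 29}{8} = \frac{1275}{8} \cdot \frac{29}{13} = \frac{36975}{104}$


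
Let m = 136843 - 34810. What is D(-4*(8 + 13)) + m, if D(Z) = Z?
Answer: 101949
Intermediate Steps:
m = 102033
D(-4*(8 + 13)) + m = -4*(8 + 13) + 102033 = -4*21 + 102033 = -84 + 102033 = 101949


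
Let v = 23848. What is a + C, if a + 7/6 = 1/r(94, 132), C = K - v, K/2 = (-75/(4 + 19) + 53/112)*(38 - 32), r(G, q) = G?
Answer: -2168636327/90804 ≈ -23883.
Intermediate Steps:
K = -21543/644 (K = 2*((-75/(4 + 19) + 53/112)*(38 - 32)) = 2*((-75/23 + 53*(1/112))*6) = 2*((-75*1/23 + 53/112)*6) = 2*((-75/23 + 53/112)*6) = 2*(-7181/2576*6) = 2*(-21543/1288) = -21543/644 ≈ -33.452)
C = -15379655/644 (C = -21543/644 - 1*23848 = -21543/644 - 23848 = -15379655/644 ≈ -23881.)
a = -163/141 (a = -7/6 + 1/94 = -163/141 ≈ -1.1560)
a + C = -163/141 - 15379655/644 = -2168636327/90804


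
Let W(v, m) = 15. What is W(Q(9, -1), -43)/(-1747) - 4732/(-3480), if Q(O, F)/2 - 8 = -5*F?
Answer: 2053651/1519890 ≈ 1.3512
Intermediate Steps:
Q(O, F) = 16 - 10*F (Q(O, F) = 16 + 2*(-5*F) = 16 - 10*F)
W(Q(9, -1), -43)/(-1747) - 4732/(-3480) = 15/(-1747) - 4732/(-3480) = 15*(-1/1747) - 4732*(-1/3480) = -15/1747 + 1183/870 = 2053651/1519890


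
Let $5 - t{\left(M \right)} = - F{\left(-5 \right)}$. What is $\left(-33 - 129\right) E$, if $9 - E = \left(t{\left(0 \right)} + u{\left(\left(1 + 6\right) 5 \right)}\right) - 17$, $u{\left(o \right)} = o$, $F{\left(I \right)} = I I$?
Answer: $6318$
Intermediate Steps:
$F{\left(I \right)} = I^{2}$
$t{\left(M \right)} = 30$ ($t{\left(M \right)} = 5 - - \left(-5\right)^{2} = 5 - \left(-1\right) 25 = 5 - -25 = 5 + 25 = 30$)
$E = -39$ ($E = 9 - \left(\left(30 + \left(1 + 6\right) 5\right) - 17\right) = 9 - \left(\left(30 + 7 \cdot 5\right) - 17\right) = 9 - \left(\left(30 + 35\right) - 17\right) = 9 - \left(65 - 17\right) = 9 - 48 = -39$)
$\left(-33 - 129\right) E = \left(-33 - 129\right) \left(-39\right) = \left(-162\right) \left(-39\right) = 6318$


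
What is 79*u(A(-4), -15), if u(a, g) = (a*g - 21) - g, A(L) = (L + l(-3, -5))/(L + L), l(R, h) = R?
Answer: -12087/8 ≈ -1510.9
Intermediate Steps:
A(L) = (-3 + L)/(2*L) (A(L) = (L - 3)/(L + L) = (-3 + L)/((2*L)) = (-3 + L)*(1/(2*L)) = (-3 + L)/(2*L))
u(a, g) = -21 - g + a*g (u(a, g) = (-21 + a*g) - g = -21 - g + a*g)
79*u(A(-4), -15) = 79*(-21 - 1*(-15) + ((1/2)*(-3 - 4)/(-4))*(-15)) = 79*(-21 + 15 + ((1/2)*(-1/4)*(-7))*(-15)) = 79*(-21 + 15 + (7/8)*(-15)) = 79*(-21 + 15 - 105/8) = 79*(-153/8) = -12087/8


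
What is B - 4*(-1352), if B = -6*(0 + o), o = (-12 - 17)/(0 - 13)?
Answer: 70130/13 ≈ 5394.6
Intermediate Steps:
o = 29/13 (o = -29/(-13) = -29*(-1/13) = 29/13 ≈ 2.2308)
B = -174/13 (B = -6*(0 + 29/13) = -6*29/13 = -174/13 ≈ -13.385)
B - 4*(-1352) = -174/13 - 4*(-1352) = -174/13 - 1*(-5408) = -174/13 + 5408 = 70130/13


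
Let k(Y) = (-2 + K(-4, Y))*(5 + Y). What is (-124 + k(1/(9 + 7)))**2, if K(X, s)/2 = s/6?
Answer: 1177107481/65536 ≈ 17961.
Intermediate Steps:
K(X, s) = s/3 (K(X, s) = 2*(s/6) = s/3)
k(Y) = (-2 + Y/3)*(5 + Y)
(-124 + k(1/(9 + 7)))**2 = (-124 + (-10 - 1/(3*(9 + 7)) + (1/(9 + 7))**2/3))**2 = (-124 + (-10 - 1/3/16 + (1/16)**2/3))**2 = (-124 + (-10 - 1/3*1/16 + (1/16)**2/3))**2 = (-124 + (-10 - 1/48 + (1/3)*(1/256)))**2 = (-124 + (-10 - 1/48 + 1/768))**2 = (-124 - 2565/256)**2 = (-34309/256)**2 = 1177107481/65536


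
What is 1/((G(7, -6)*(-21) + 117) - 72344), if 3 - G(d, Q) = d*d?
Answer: -1/71261 ≈ -1.4033e-5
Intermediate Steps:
G(d, Q) = 3 - d**2 (G(d, Q) = 3 - d*d = 3 - d**2)
1/((G(7, -6)*(-21) + 117) - 72344) = 1/(((3 - 1*7**2)*(-21) + 117) - 72344) = 1/(((3 - 1*49)*(-21) + 117) - 72344) = 1/(((3 - 49)*(-21) + 117) - 72344) = 1/((-46*(-21) + 117) - 72344) = 1/((966 + 117) - 72344) = 1/(1083 - 72344) = 1/(-71261) = -1/71261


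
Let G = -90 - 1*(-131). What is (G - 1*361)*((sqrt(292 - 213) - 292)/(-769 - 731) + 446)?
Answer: -10708672/75 + 16*sqrt(79)/75 ≈ -1.4278e+5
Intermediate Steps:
G = 41 (G = -90 + 131 = 41)
(G - 1*361)*((sqrt(292 - 213) - 292)/(-769 - 731) + 446) = (41 - 1*361)*((sqrt(292 - 213) - 292)/(-769 - 731) + 446) = (41 - 361)*((sqrt(79) - 292)/(-1500) + 446) = -320*((-292 + sqrt(79))*(-1/1500) + 446) = -320*((73/375 - sqrt(79)/1500) + 446) = -320*(167323/375 - sqrt(79)/1500) = -10708672/75 + 16*sqrt(79)/75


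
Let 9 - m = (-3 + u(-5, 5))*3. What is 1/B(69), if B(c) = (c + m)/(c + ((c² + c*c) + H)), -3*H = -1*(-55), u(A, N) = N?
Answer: 14359/108 ≈ 132.95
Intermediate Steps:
H = -55/3 (H = -(-1)*(-55)/3 = -⅓*55 = -55/3 ≈ -18.333)
m = 3 (m = 9 - (-3 + 5)*3 = 9 - 2*3 = 9 - 1*6 = 9 - 6 = 3)
B(c) = (3 + c)/(-55/3 + c + 2*c²) (B(c) = (c + 3)/(c + ((c² + c*c) - 55/3)) = (3 + c)/(c + ((c² + c²) - 55/3)) = (3 + c)/(c + (2*c² - 55/3)) = (3 + c)/(c + (-55/3 + 2*c²)) = (3 + c)/(-55/3 + c + 2*c²))
1/B(69) = 1/(3*(3 + 69)/(-55 + 3*69 + 6*69²)) = 1/(3*72/(-55 + 207 + 6*4761)) = 1/(3*72/(-55 + 207 + 28566)) = 1/(3*72/28718) = 1/(3*(1/28718)*72) = 1/(108/14359) = 14359/108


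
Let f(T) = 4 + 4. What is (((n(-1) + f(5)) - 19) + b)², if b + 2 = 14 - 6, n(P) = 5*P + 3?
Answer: 49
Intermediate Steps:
f(T) = 8
n(P) = 3 + 5*P
b = 6 (b = -2 + (14 - 6) = -2 + 8 = 6)
(((n(-1) + f(5)) - 19) + b)² = ((((3 + 5*(-1)) + 8) - 19) + 6)² = ((((3 - 5) + 8) - 19) + 6)² = (((-2 + 8) - 19) + 6)² = ((6 - 19) + 6)² = (-13 + 6)² = (-7)² = 49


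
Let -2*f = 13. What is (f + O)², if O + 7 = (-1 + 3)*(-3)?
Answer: 1521/4 ≈ 380.25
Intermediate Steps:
f = -13/2 (f = -½*13 = -13/2 ≈ -6.5000)
O = -13 (O = -7 + (-1 + 3)*(-3) = -7 + 2*(-3) = -7 - 6 = -13)
(f + O)² = (-13/2 - 13)² = (-39/2)² = 1521/4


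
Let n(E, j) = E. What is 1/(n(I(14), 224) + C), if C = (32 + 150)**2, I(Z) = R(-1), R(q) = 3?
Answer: 1/33127 ≈ 3.0187e-5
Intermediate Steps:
I(Z) = 3
C = 33124 (C = 182**2 = 33124)
1/(n(I(14), 224) + C) = 1/(3 + 33124) = 1/33127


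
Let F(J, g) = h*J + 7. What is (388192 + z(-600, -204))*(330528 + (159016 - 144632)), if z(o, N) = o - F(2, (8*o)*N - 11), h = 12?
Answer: 133674439632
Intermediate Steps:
F(J, g) = 7 + 12*J (F(J, g) = 12*J + 7 = 7 + 12*J)
z(o, N) = -31 + o (z(o, N) = o - (7 + 12*2) = o - (7 + 24) = o - 1*31 = o - 31 = -31 + o)
(388192 + z(-600, -204))*(330528 + (159016 - 144632)) = (388192 + (-31 - 600))*(330528 + (159016 - 144632)) = (388192 - 631)*(330528 + 14384) = 387561*344912 = 133674439632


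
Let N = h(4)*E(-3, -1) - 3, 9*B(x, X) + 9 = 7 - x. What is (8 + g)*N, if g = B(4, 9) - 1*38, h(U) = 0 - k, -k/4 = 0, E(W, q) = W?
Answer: 92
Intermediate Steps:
B(x, X) = -2/9 - x/9 (B(x, X) = -1 + (7 - x)/9 = -1 + (7/9 - x/9) = -2/9 - x/9)
k = 0 (k = -4*0 = 0)
h(U) = 0 (h(U) = 0 - 1*0 = 0 + 0 = 0)
N = -3 (N = 0*(-3) - 3 = 0 - 3 = -3)
g = -116/3 (g = (-2/9 - 1/9*4) - 1*38 = (-2/9 - 4/9) - 38 = -2/3 - 38 = -116/3 ≈ -38.667)
(8 + g)*N = (8 - 116/3)*(-3) = -92/3*(-3) = 92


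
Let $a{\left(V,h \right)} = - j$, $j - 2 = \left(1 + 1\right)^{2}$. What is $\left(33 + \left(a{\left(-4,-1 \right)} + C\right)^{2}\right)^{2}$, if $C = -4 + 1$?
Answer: $12996$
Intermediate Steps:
$C = -3$
$j = 6$ ($j = 2 + \left(1 + 1\right)^{2} = 2 + 2^{2} = 2 + 4 = 6$)
$a{\left(V,h \right)} = -6$ ($a{\left(V,h \right)} = \left(-1\right) 6 = -6$)
$\left(33 + \left(a{\left(-4,-1 \right)} + C\right)^{2}\right)^{2} = \left(33 + \left(-6 - 3\right)^{2}\right)^{2} = \left(33 + \left(-9\right)^{2}\right)^{2} = \left(33 + 81\right)^{2} = 114^{2} = 12996$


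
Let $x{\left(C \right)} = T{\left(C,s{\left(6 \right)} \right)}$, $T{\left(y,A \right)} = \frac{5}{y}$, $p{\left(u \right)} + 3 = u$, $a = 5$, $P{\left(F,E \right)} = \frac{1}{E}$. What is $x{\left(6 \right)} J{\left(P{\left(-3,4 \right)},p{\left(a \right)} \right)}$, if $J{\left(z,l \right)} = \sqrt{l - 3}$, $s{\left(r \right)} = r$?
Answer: $\frac{5 i}{6} \approx 0.83333 i$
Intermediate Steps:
$p{\left(u \right)} = -3 + u$
$J{\left(z,l \right)} = \sqrt{-3 + l}$
$x{\left(C \right)} = \frac{5}{C}$
$x{\left(6 \right)} J{\left(P{\left(-3,4 \right)},p{\left(a \right)} \right)} = \frac{5}{6} \sqrt{-3 + \left(-3 + 5\right)} = 5 \cdot \frac{1}{6} \sqrt{-3 + 2} = \frac{5 \sqrt{-1}}{6} = \frac{5 i}{6}$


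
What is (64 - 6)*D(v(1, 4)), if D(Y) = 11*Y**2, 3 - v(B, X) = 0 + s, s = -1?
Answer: 10208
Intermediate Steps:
v(B, X) = 4 (v(B, X) = 3 - (0 - 1) = 3 - 1*(-1) = 3 + 1 = 4)
(64 - 6)*D(v(1, 4)) = (64 - 6)*(11*4**2) = 58*(11*16) = 58*176 = 10208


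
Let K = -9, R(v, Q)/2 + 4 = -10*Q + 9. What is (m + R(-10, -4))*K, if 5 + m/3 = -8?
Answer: -459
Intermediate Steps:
R(v, Q) = 10 - 20*Q (R(v, Q) = -8 + 2*(-10*Q + 9) = -8 + 2*(9 - 10*Q) = -8 + (18 - 20*Q) = 10 - 20*Q)
m = -39 (m = -15 + 3*(-8) = -15 - 24 = -39)
(m + R(-10, -4))*K = (-39 + (10 - 20*(-4)))*(-9) = (-39 + (10 + 80))*(-9) = (-39 + 90)*(-9) = 51*(-9) = -459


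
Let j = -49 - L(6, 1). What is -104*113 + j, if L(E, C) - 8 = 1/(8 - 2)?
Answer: -70855/6 ≈ -11809.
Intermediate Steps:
L(E, C) = 49/6 (L(E, C) = 8 + 1/(8 - 2) = 8 + 1/6 = 8 + ⅙ = 49/6)
j = -343/6 (j = -49 - 1*49/6 = -49 - 49/6 = -343/6 ≈ -57.167)
-104*113 + j = -104*113 - 343/6 = -11752 - 343/6 = -70855/6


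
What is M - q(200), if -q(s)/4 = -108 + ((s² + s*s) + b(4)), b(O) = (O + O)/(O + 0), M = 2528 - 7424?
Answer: 314680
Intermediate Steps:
M = -4896
b(O) = 2 (b(O) = (2*O)/O = 2)
q(s) = 424 - 8*s² (q(s) = -4*(-108 + ((s² + s*s) + 2)) = -4*(-108 + ((s² + s²) + 2)) = -4*(-108 + (2*s² + 2)) = -4*(-108 + (2 + 2*s²)) = -4*(-106 + 2*s²) = 424 - 8*s²)
M - q(200) = -4896 - (424 - 8*200²) = -4896 - (424 - 8*40000) = -4896 - (424 - 320000) = -4896 - 1*(-319576) = -4896 + 319576 = 314680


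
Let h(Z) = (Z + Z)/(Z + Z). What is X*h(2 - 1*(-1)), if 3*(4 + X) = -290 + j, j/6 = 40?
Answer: -62/3 ≈ -20.667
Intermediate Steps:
j = 240 (j = 6*40 = 240)
h(Z) = 1 (h(Z) = (2*Z)/((2*Z)) = (2*Z)*(1/(2*Z)) = 1)
X = -62/3 (X = -4 + (-290 + 240)/3 = -4 + (⅓)*(-50) = -4 - 50/3 = -62/3 ≈ -20.667)
X*h(2 - 1*(-1)) = -62/3*1 = -62/3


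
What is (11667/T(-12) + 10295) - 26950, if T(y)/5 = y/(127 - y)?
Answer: -873671/20 ≈ -43684.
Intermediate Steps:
T(y) = 5*y/(127 - y) (T(y) = 5*(y/(127 - y)) = 5*y/(127 - y))
(11667/T(-12) + 10295) - 26950 = (11667/((-5*(-12)/(-127 - 12))) + 10295) - 26950 = (11667/((-5*(-12)/(-139))) + 10295) - 26950 = (11667/((-5*(-12)*(-1/139))) + 10295) - 26950 = (11667/(-60/139) + 10295) - 26950 = (11667*(-139/60) + 10295) - 26950 = (-540571/20 + 10295) - 26950 = -334671/20 - 26950 = -873671/20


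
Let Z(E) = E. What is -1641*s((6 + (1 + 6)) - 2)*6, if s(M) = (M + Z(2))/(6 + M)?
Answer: -127998/17 ≈ -7529.3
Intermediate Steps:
s(M) = (2 + M)/(6 + M) (s(M) = (M + 2)/(6 + M) = (2 + M)/(6 + M))
-1641*s((6 + (1 + 6)) - 2)*6 = -1641*(2 + ((6 + (1 + 6)) - 2))/(6 + ((6 + (1 + 6)) - 2))*6 = -1641*(2 + ((6 + 7) - 2))/(6 + ((6 + 7) - 2))*6 = -1641*(2 + (13 - 2))/(6 + (13 - 2))*6 = -1641*(2 + 11)/(6 + 11)*6 = -1641*13/17*6 = -1641*(1/17)*13*6 = -21333*6/17 = -1641*78/17 = -127998/17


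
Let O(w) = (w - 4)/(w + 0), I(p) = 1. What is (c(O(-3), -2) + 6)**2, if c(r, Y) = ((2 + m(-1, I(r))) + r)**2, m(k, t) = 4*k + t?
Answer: 4900/81 ≈ 60.494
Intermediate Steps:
m(k, t) = t + 4*k
O(w) = (-4 + w)/w
c(r, Y) = (-1 + r)**2 (c(r, Y) = ((2 + (1 + 4*(-1))) + r)**2 = ((2 + (1 - 4)) + r)**2 = ((2 - 3) + r)**2 = (-1 + r)**2)
(c(O(-3), -2) + 6)**2 = ((-1 + (-4 - 3)/(-3))**2 + 6)**2 = ((-1 - 1/3*(-7))**2 + 6)**2 = ((-1 + 7/3)**2 + 6)**2 = ((4/3)**2 + 6)**2 = (16/9 + 6)**2 = (70/9)**2 = 4900/81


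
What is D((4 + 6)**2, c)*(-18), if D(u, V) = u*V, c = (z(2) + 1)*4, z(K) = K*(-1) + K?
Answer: -7200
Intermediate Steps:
z(K) = 0 (z(K) = -K + K = 0)
c = 4 (c = (0 + 1)*4 = 1*4 = 4)
D(u, V) = V*u
D((4 + 6)**2, c)*(-18) = (4*(4 + 6)**2)*(-18) = (4*10**2)*(-18) = (4*100)*(-18) = 400*(-18) = -7200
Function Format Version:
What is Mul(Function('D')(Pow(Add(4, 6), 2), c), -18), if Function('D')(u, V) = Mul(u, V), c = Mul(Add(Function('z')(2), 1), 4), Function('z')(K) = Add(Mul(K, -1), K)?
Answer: -7200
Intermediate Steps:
Function('z')(K) = 0 (Function('z')(K) = Add(Mul(-1, K), K) = 0)
c = 4 (c = Mul(Add(0, 1), 4) = Mul(1, 4) = 4)
Function('D')(u, V) = Mul(V, u)
Mul(Function('D')(Pow(Add(4, 6), 2), c), -18) = Mul(Mul(4, Pow(Add(4, 6), 2)), -18) = Mul(Mul(4, Pow(10, 2)), -18) = Mul(Mul(4, 100), -18) = Mul(400, -18) = -7200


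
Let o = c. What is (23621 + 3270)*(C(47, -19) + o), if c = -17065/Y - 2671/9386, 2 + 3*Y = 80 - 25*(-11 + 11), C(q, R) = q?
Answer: -76935070327/4693 ≈ -1.6394e+7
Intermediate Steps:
Y = 26 (Y = -2/3 + (80 - 25*(-11 + 11))/3 = -2/3 + (80 - 25*0)/3 = -2/3 + (80 + 0)/3 = -2/3 + (1/3)*80 = -2/3 + 80/3 = 26)
c = -3081568/4693 (c = -17065/26 - 2671/9386 = -3081568/4693 ≈ -656.63)
o = -3081568/4693 ≈ -656.63
(23621 + 3270)*(C(47, -19) + o) = (23621 + 3270)*(47 - 3081568/4693) = 26891*(-2860997/4693) = -76935070327/4693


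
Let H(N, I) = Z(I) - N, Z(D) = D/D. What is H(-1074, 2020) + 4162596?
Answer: 4163671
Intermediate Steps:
Z(D) = 1
H(N, I) = 1 - N
H(-1074, 2020) + 4162596 = (1 - 1*(-1074)) + 4162596 = (1 + 1074) + 4162596 = 1075 + 4162596 = 4163671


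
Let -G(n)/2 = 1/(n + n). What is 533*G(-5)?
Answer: 533/5 ≈ 106.60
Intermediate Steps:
G(n) = -1/n (G(n) = -2/(n + n) = -2*1/(2*n) = -1/n)
533*G(-5) = 533*(-1/(-5)) = 533*(-1*(-⅕)) = 533*(⅕) = 533/5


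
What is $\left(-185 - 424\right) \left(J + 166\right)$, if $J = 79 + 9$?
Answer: $-154686$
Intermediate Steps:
$J = 88$
$\left(-185 - 424\right) \left(J + 166\right) = \left(-185 - 424\right) \left(88 + 166\right) = \left(-609\right) 254 = -154686$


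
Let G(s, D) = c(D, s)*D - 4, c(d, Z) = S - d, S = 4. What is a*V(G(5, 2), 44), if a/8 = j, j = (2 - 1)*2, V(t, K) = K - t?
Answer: 704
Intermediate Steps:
c(d, Z) = 4 - d
G(s, D) = -4 + D*(4 - D) (G(s, D) = (4 - D)*D - 4 = D*(4 - D) - 4 = -4 + D*(4 - D))
j = 2 (j = 1*2 = 2)
a = 16 (a = 8*2 = 16)
a*V(G(5, 2), 44) = 16*(44 - (-4 - 1*2*(-4 + 2))) = 16*(44 - (-4 - 1*2*(-2))) = 16*(44 - (-4 + 4)) = 16*(44 - 1*0) = 16*(44 + 0) = 16*44 = 704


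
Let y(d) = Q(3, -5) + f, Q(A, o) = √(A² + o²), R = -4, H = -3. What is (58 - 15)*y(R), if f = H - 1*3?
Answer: -258 + 43*√34 ≈ -7.2691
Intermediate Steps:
f = -6 (f = -3 - 1*3 = -3 - 3 = -6)
y(d) = -6 + √34 (y(d) = √(3² + (-5)²) - 6 = √(9 + 25) - 6 = √34 - 6 = -6 + √34)
(58 - 15)*y(R) = (58 - 15)*(-6 + √34) = 43*(-6 + √34) = -258 + 43*√34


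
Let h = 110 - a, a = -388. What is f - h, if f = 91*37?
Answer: 2869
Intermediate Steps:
h = 498 (h = 110 - 1*(-388) = 110 + 388 = 498)
f = 3367
f - h = 3367 - 1*498 = 3367 - 498 = 2869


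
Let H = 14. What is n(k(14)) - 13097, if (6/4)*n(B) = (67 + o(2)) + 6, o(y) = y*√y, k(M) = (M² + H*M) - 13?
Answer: -39145/3 + 4*√2/3 ≈ -13046.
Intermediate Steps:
k(M) = -13 + M² + 14*M (k(M) = (M² + 14*M) - 13 = -13 + M² + 14*M)
o(y) = y^(3/2)
n(B) = 146/3 + 4*√2/3 (n(B) = 2*((67 + 2^(3/2)) + 6)/3 = 2*((67 + 2*√2) + 6)/3 = 2*(73 + 2*√2)/3 = 146/3 + 4*√2/3)
n(k(14)) - 13097 = (146/3 + 4*√2/3) - 13097 = -39145/3 + 4*√2/3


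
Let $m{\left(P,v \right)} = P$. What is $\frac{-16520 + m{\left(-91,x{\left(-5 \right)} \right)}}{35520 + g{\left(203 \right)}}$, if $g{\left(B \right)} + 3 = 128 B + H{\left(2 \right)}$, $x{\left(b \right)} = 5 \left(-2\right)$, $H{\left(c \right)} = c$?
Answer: $- \frac{5537}{20501} \approx -0.27008$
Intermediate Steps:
$x{\left(b \right)} = -10$
$g{\left(B \right)} = -1 + 128 B$ ($g{\left(B \right)} = -3 + \left(128 B + 2\right) = -3 + \left(2 + 128 B\right) = -1 + 128 B$)
$\frac{-16520 + m{\left(-91,x{\left(-5 \right)} \right)}}{35520 + g{\left(203 \right)}} = \frac{-16520 - 91}{35520 + \left(-1 + 128 \cdot 203\right)} = - \frac{16611}{35520 + \left(-1 + 25984\right)} = - \frac{16611}{35520 + 25983} = - \frac{16611}{61503} = \left(-16611\right) \frac{1}{61503} = - \frac{5537}{20501}$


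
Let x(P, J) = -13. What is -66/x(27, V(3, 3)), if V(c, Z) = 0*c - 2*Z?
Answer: 66/13 ≈ 5.0769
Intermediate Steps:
V(c, Z) = -2*Z (V(c, Z) = 0 - 2*Z = -2*Z)
-66/x(27, V(3, 3)) = -66/(-13) = -66*(-1/13) = 66/13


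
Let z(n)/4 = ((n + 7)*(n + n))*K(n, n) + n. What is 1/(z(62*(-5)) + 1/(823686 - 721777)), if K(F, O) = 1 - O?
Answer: 101909/23815786809401 ≈ 4.2791e-9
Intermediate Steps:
z(n) = 4*n + 8*n*(1 - n)*(7 + n) (z(n) = 4*(((n + 7)*(n + n))*(1 - n) + n) = 4*(((7 + n)*(2*n))*(1 - n) + n) = 4*((2*n*(7 + n))*(1 - n) + n) = 4*(2*n*(1 - n)*(7 + n) + n) = 4*(n + 2*n*(1 - n)*(7 + n)) = 4*n + 8*n*(1 - n)*(7 + n))
1/(z(62*(-5)) + 1/(823686 - 721777)) = 1/(4*(62*(-5))*(15 - 744*(-5) - 2*(62*(-5))²) + 1/(823686 - 721777)) = 1/(4*(-310)*(15 - 12*(-310) - 2*(-310)²) + 1/101909) = 1/(4*(-310)*(15 + 3720 - 2*96100) + 1/101909) = 1/(4*(-310)*(15 + 3720 - 192200) + 1/101909) = 1/(4*(-310)*(-188465) + 1/101909) = 1/(233696600 + 1/101909) = 1/(23815786809401/101909) = 101909/23815786809401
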